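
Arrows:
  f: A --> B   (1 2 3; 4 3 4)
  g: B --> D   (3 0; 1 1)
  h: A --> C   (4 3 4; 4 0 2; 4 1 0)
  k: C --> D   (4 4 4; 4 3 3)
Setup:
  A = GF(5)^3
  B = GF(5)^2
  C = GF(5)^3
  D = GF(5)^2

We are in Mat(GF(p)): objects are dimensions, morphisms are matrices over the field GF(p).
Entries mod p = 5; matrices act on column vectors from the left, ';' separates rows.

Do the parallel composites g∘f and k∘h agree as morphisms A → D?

Answer: COMMUTES

Derivation:
Path 1 = f;g:
  e0=⟨1,0,0⟩ f-->⟨1,4⟩ g-->⟨3,0⟩
  e1=⟨0,1,0⟩ f-->⟨2,3⟩ g-->⟨1,0⟩
  e2=⟨0,0,1⟩ f-->⟨3,4⟩ g-->⟨4,2⟩
  ⟦path⟧₁ = (3 1 4; 0 0 2)
Path 2 = h;k:
  e0=⟨1,0,0⟩ h-->⟨4,4,4⟩ k-->⟨3,0⟩
  e1=⟨0,1,0⟩ h-->⟨3,0,1⟩ k-->⟨1,0⟩
  e2=⟨0,0,1⟩ h-->⟨4,2,0⟩ k-->⟨4,2⟩
  ⟦path⟧₂ = (3 1 4; 0 0 2)
Equal? same morphism ✓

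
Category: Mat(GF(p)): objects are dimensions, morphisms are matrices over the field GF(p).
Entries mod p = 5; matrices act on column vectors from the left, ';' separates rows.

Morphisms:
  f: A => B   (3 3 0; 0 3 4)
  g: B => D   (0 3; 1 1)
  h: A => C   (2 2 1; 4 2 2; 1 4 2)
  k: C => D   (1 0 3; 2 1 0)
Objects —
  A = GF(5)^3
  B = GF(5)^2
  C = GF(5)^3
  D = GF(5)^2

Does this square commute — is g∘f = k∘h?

Answer: COMMUTES

Derivation:
1) trace f;g:
  e0=⟨1,0,0⟩ f=>⟨3,0⟩ g=>⟨0,3⟩
  e1=⟨0,1,0⟩ f=>⟨3,3⟩ g=>⟨4,1⟩
  e2=⟨0,0,1⟩ f=>⟨0,4⟩ g=>⟨2,4⟩
  ⟦path⟧₁ = (0 4 2; 3 1 4)
2) trace h;k:
  e0=⟨1,0,0⟩ h=>⟨2,4,1⟩ k=>⟨0,3⟩
  e1=⟨0,1,0⟩ h=>⟨2,2,4⟩ k=>⟨4,1⟩
  e2=⟨0,0,1⟩ h=>⟨1,2,2⟩ k=>⟨2,4⟩
  ⟦path⟧₂ = (0 4 2; 3 1 4)
Equal? same morphism ✓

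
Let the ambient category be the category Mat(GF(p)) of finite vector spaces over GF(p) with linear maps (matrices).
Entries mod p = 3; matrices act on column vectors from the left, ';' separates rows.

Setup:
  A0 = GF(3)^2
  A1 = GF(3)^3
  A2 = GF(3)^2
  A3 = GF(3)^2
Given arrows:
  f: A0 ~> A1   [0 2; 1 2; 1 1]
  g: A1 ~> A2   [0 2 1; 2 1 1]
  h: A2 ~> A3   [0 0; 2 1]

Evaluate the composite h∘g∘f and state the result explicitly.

Answer: [0 0; 2 2]

Trace:
  e0=[1,0] f~>[0,1,1] g~>[0,2] h~>[0,2]
  e1=[0,1] f~>[2,2,1] g~>[2,1] h~>[0,2]
composite: [0 0; 2 2]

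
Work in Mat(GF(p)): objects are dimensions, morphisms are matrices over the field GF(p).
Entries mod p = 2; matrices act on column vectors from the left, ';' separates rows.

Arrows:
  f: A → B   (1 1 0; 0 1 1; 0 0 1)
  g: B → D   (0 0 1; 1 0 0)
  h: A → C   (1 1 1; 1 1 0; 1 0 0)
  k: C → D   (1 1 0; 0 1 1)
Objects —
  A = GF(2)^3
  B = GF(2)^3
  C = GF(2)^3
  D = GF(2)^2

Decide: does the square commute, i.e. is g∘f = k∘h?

Answer: DOES NOT COMMUTE

Derivation:
Path 1 = f;g:
  e0=[1,0,0] f→[1,0,0] g→[0,1]
  e1=[0,1,0] f→[1,1,0] g→[0,1]
  e2=[0,0,1] f→[0,1,1] g→[1,0]
  composite₁ = (0 0 1; 1 1 0)
Path 2 = h;k:
  e0=[1,0,0] h→[1,1,1] k→[0,0]
  e1=[0,1,0] h→[1,1,0] k→[0,1]
  e2=[0,0,1] h→[1,0,0] k→[1,0]
  composite₂ = (0 0 1; 0 1 0)
Equal? distinct morphisms ✗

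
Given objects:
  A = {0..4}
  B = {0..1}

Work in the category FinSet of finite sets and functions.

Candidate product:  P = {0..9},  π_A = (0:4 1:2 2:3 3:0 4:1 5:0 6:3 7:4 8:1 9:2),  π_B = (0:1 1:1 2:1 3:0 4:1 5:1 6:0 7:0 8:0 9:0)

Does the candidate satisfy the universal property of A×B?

Answer: VALID PRODUCT

Work:
|A|·|B| = 5·2 = 10;  |P| = 10
Check the pairing map k ↦ (π_A(k), π_B(k)):
  0 : (4,1)
  1 : (2,1)
  2 : (3,1)
  3 : (0,0)
  4 : (1,1)
  5 : (0,1)
  6 : (3,0)
  7 : (4,0)
  8 : (1,0)
  9 : (2,0)
distinct pairs in image: 10 / 10 needed
  → bijection onto A×B; projections well-typed.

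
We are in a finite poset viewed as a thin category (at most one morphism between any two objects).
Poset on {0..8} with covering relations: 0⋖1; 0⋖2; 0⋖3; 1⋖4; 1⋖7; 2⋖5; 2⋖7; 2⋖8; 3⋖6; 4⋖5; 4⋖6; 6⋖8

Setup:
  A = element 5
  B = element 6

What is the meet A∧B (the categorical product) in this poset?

Common predecessors of 5,6: {0,1,4}
  0 <= 4
  1 <= 4
  4 <= 4
glb = 4

Answer: A∧B = 4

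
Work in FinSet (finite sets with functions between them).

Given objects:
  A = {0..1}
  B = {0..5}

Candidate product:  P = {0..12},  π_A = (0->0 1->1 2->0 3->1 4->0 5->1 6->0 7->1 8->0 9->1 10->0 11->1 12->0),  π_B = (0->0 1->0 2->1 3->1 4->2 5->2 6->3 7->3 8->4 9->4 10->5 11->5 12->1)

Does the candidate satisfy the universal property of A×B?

|A|·|B| = 2·6 = 12;  |P| = 13
  → cardinalities differ; no bijection possible.

Answer: NOT A VALID PRODUCT — |P|=13 ≠ |A|·|B|=12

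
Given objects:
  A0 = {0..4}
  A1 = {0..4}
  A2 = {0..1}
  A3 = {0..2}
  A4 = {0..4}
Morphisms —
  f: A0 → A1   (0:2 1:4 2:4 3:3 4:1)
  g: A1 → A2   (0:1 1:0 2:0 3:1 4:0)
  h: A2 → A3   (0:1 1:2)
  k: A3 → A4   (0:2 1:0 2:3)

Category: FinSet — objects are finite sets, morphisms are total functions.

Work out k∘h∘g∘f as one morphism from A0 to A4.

Answer: (0:0 1:0 2:0 3:3 4:0)

Work:
  0 f→2 g→0 h→1 k→0
  1 f→4 g→0 h→1 k→0
  2 f→4 g→0 h→1 k→0
  3 f→3 g→1 h→2 k→3
  4 f→1 g→0 h→1 k→0
⟦path⟧: (0:0 1:0 2:0 3:3 4:0)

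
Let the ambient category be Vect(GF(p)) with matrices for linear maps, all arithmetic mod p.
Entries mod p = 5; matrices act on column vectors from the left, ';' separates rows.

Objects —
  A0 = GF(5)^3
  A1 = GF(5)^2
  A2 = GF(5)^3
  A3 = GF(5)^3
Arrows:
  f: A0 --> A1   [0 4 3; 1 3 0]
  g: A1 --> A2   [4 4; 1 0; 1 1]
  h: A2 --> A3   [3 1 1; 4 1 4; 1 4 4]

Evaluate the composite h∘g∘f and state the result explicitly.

  e0=[1,0,0] f-->[0,1] g-->[4,0,1] h-->[3,0,3]
  e1=[0,1,0] f-->[4,3] g-->[3,4,2] h-->[0,4,2]
  e2=[0,0,1] f-->[3,0] g-->[2,3,3] h-->[2,3,1]
result: [3 0 2; 0 4 3; 3 2 1]

Answer: [3 0 2; 0 4 3; 3 2 1]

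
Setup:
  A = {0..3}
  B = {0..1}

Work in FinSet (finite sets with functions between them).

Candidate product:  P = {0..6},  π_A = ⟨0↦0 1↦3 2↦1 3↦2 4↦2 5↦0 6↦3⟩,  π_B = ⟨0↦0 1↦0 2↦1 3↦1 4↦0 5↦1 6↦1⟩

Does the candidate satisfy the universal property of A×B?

|A|·|B| = 4·2 = 8;  |P| = 7
  → cardinalities differ; no bijection possible.

Answer: NOT A VALID PRODUCT — |P|=7 ≠ |A|·|B|=8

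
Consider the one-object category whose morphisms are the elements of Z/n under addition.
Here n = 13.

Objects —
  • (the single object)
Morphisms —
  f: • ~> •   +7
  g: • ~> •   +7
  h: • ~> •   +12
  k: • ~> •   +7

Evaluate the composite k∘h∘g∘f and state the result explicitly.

  0 +7≡7 +7≡1 +12≡0 +7≡7  (mod 13)
result: +7

Answer: +7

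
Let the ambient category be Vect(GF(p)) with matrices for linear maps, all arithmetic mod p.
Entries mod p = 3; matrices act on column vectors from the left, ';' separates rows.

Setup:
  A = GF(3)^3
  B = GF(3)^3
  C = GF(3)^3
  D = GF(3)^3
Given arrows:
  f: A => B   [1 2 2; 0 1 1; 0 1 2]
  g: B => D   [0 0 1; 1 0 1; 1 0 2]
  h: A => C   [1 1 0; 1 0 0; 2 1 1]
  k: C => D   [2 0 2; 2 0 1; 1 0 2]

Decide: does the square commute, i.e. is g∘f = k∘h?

Path 1 = f;g:
  e0=[1,0,0] f=>[1,0,0] g=>[0,1,1]
  e1=[0,1,0] f=>[2,1,1] g=>[1,0,1]
  e2=[0,0,1] f=>[2,1,2] g=>[2,1,0]
  result₁ = [0 1 2; 1 0 1; 1 1 0]
Path 2 = h;k:
  e0=[1,0,0] h=>[1,1,2] k=>[0,1,2]
  e1=[0,1,0] h=>[1,0,1] k=>[1,0,0]
  e2=[0,0,1] h=>[0,0,1] k=>[2,1,2]
  result₂ = [0 1 2; 1 0 1; 2 0 2]
Equal? distinct morphisms ✗

Answer: DOES NOT COMMUTE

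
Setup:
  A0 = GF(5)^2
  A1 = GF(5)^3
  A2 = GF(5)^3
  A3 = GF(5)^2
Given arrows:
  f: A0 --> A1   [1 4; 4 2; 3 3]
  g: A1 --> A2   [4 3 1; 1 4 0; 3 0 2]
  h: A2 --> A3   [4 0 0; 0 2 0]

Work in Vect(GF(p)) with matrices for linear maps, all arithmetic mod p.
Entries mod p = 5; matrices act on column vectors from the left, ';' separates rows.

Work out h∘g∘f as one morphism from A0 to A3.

Answer: [1 0; 4 4]

Derivation:
  e0=⟨1,0⟩ f-->⟨1,4,3⟩ g-->⟨4,2,4⟩ h-->⟨1,4⟩
  e1=⟨0,1⟩ f-->⟨4,2,3⟩ g-->⟨0,2,3⟩ h-->⟨0,4⟩
composite: [1 0; 4 4]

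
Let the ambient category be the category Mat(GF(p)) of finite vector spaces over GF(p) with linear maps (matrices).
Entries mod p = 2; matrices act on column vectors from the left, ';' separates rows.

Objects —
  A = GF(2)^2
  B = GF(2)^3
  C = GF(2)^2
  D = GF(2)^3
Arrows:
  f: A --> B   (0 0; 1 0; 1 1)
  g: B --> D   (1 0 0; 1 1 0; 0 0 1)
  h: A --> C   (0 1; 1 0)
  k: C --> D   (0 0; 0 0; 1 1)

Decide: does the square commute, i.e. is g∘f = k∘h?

Answer: DOES NOT COMMUTE

Trace:
Along f;g (path 1):
  e0=⟨1,0⟩ f-->⟨0,1,1⟩ g-->⟨0,1,1⟩
  e1=⟨0,1⟩ f-->⟨0,0,1⟩ g-->⟨0,0,1⟩
  composite₁ = (0 0; 1 0; 1 1)
Along h;k (path 2):
  e0=⟨1,0⟩ h-->⟨0,1⟩ k-->⟨0,0,1⟩
  e1=⟨0,1⟩ h-->⟨1,0⟩ k-->⟨0,0,1⟩
  composite₂ = (0 0; 0 0; 1 1)
Equal? distinct morphisms ✗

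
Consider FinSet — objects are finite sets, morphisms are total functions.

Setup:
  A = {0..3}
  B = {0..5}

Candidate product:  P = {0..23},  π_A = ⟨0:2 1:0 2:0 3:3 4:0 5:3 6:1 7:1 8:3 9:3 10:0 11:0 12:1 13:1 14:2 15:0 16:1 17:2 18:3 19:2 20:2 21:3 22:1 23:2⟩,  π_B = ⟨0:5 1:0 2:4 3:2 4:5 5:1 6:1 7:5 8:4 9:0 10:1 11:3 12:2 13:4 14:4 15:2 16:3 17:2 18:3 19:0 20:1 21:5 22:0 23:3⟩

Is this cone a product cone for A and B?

|A|·|B| = 4·6 = 24;  |P| = 24
Check the pairing map k ↦ (π_A(k), π_B(k)):
  0 : (2,5)
  1 : (0,0)
  2 : (0,4)
  3 : (3,2)
  4 : (0,5)
  5 : (3,1)
  6 : (1,1)
  7 : (1,5)
  8 : (3,4)
  9 : (3,0)
  10 : (0,1)
  11 : (0,3)
  12 : (1,2)
  13 : (1,4)
  14 : (2,4)
  15 : (0,2)
  16 : (1,3)
  17 : (2,2)
  18 : (3,3)
  19 : (2,0)
  20 : (2,1)
  21 : (3,5)
  22 : (1,0)
  23 : (2,3)
distinct pairs in image: 24 / 24 needed
  → bijection onto A×B; projections well-typed.

Answer: VALID PRODUCT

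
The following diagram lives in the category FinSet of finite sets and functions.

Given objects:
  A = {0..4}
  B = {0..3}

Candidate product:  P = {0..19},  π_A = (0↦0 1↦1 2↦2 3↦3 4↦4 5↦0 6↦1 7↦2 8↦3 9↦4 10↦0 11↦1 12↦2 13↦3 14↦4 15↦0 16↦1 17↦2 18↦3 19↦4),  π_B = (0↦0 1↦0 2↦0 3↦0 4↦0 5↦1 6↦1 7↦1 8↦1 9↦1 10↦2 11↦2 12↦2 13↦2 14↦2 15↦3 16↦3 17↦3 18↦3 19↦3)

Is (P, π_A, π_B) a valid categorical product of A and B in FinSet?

|A|·|B| = 5·4 = 20;  |P| = 20
Check the pairing map k ↦ (π_A(k), π_B(k)):
  0 ↦ (0,0)
  1 ↦ (1,0)
  2 ↦ (2,0)
  3 ↦ (3,0)
  4 ↦ (4,0)
  5 ↦ (0,1)
  6 ↦ (1,1)
  7 ↦ (2,1)
  8 ↦ (3,1)
  9 ↦ (4,1)
  10 ↦ (0,2)
  11 ↦ (1,2)
  12 ↦ (2,2)
  13 ↦ (3,2)
  14 ↦ (4,2)
  15 ↦ (0,3)
  16 ↦ (1,3)
  17 ↦ (2,3)
  18 ↦ (3,3)
  19 ↦ (4,3)
distinct pairs in image: 20 / 20 needed
  → bijection onto A×B; projections well-typed.

Answer: VALID PRODUCT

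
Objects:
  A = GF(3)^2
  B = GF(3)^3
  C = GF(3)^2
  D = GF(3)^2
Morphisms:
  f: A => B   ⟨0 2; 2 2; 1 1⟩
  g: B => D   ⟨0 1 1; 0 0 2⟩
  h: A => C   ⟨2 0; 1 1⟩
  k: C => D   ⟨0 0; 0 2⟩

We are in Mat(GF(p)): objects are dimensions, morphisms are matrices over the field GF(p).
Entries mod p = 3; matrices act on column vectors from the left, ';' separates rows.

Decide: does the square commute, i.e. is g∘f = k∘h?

Answer: COMMUTES

Work:
1) trace f;g:
  e0=(1,0) f=>(0,2,1) g=>(0,2)
  e1=(0,1) f=>(2,2,1) g=>(0,2)
  ⟦path⟧₁ = ⟨0 0; 2 2⟩
2) trace h;k:
  e0=(1,0) h=>(2,1) k=>(0,2)
  e1=(0,1) h=>(0,1) k=>(0,2)
  ⟦path⟧₂ = ⟨0 0; 2 2⟩
Equal? equal; square commutes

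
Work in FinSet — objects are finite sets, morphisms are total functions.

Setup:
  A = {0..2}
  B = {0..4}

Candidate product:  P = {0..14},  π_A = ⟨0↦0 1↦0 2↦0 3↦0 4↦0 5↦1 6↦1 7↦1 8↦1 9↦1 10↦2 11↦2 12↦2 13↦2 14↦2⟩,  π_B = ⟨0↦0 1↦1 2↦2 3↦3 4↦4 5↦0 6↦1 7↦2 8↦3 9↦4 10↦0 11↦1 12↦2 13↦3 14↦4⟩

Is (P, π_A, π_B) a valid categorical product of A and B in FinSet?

|A|·|B| = 3·5 = 15;  |P| = 15
Check the pairing map k ↦ (π_A(k), π_B(k)):
  0 ↦ (0,0)
  1 ↦ (0,1)
  2 ↦ (0,2)
  3 ↦ (0,3)
  4 ↦ (0,4)
  5 ↦ (1,0)
  6 ↦ (1,1)
  7 ↦ (1,2)
  8 ↦ (1,3)
  9 ↦ (1,4)
  10 ↦ (2,0)
  11 ↦ (2,1)
  12 ↦ (2,2)
  13 ↦ (2,3)
  14 ↦ (2,4)
distinct pairs in image: 15 / 15 needed
  → bijection onto A×B; projections well-typed.

Answer: VALID PRODUCT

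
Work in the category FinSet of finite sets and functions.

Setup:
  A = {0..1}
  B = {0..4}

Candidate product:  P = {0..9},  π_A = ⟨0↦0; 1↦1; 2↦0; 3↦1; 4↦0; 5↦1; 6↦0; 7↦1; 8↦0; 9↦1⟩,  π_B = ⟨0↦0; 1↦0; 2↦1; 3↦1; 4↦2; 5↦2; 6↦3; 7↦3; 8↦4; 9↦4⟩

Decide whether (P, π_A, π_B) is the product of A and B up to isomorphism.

Answer: VALID PRODUCT

Trace:
|A|·|B| = 2·5 = 10;  |P| = 10
Check the pairing map k ↦ (π_A(k), π_B(k)):
  0 ↦ (0,0)
  1 ↦ (1,0)
  2 ↦ (0,1)
  3 ↦ (1,1)
  4 ↦ (0,2)
  5 ↦ (1,2)
  6 ↦ (0,3)
  7 ↦ (1,3)
  8 ↦ (0,4)
  9 ↦ (1,4)
distinct pairs in image: 10 / 10 needed
  → bijection onto A×B; projections well-typed.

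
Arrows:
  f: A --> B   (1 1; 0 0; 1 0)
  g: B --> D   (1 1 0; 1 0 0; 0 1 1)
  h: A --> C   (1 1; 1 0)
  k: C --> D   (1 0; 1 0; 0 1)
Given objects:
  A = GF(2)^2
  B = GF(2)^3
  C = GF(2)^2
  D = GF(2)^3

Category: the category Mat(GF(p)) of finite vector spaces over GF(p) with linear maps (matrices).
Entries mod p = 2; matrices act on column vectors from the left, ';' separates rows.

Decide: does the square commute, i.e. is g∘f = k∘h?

Along f;g (path 1):
  e0=(1,0) f-->(1,0,1) g-->(1,1,1)
  e1=(0,1) f-->(1,0,0) g-->(1,1,0)
  ⟦path⟧₁ = (1 1; 1 1; 1 0)
Along h;k (path 2):
  e0=(1,0) h-->(1,1) k-->(1,1,1)
  e1=(0,1) h-->(1,0) k-->(1,1,0)
  ⟦path⟧₂ = (1 1; 1 1; 1 0)
Equal? YES — commutes

Answer: COMMUTES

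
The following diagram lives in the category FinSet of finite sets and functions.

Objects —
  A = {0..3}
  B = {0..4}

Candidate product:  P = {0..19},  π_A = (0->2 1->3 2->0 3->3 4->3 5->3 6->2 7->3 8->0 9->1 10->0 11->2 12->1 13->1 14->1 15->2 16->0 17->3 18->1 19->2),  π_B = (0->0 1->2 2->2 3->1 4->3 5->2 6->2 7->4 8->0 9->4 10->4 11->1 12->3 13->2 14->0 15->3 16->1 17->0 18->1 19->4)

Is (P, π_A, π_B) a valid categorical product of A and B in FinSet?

Answer: NOT A VALID PRODUCT — duplicate pair at indices 1,5

Work:
|A|·|B| = 4·5 = 20;  |P| = 20
Check the pairing map k ↦ (π_A(k), π_B(k)):
  0 -> (2,0)
  1 -> (3,2)
  2 -> (0,2)
  3 -> (3,1)
  4 -> (3,3)
  5 -> (3,2)  ✗ repeats pair of k=1
  6 -> (2,2)
  7 -> (3,4)
  8 -> (0,0)
  9 -> (1,4)
  10 -> (0,4)
  11 -> (2,1)
  12 -> (1,3)
  13 -> (1,2)
  14 -> (1,0)
  15 -> (2,3)
  16 -> (0,1)
  17 -> (3,0)
  18 -> (1,1)
  19 -> (2,4)
distinct pairs in image: 19 / 20 needed
  → (3,2) hit at k=1 and k=5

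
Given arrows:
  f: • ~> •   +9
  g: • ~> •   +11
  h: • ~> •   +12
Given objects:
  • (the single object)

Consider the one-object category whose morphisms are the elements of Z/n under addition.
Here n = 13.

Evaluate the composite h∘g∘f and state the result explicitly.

Answer: +6

Work:
  0 +9≡9 +11≡7 +12≡6  (mod 13)
⟦path⟧: +6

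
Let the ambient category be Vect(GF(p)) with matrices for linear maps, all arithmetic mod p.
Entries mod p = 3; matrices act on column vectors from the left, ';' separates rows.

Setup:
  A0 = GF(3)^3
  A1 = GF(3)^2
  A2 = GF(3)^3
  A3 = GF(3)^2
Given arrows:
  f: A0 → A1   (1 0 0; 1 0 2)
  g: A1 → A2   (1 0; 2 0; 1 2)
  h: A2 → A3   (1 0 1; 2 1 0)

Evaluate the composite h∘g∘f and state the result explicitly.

  e0=[1,0,0] f→[1,1] g→[1,2,0] h→[1,1]
  e1=[0,1,0] f→[0,0] g→[0,0,0] h→[0,0]
  e2=[0,0,1] f→[0,2] g→[0,0,1] h→[1,0]
⟦path⟧: (1 0 1; 1 0 0)

Answer: (1 0 1; 1 0 0)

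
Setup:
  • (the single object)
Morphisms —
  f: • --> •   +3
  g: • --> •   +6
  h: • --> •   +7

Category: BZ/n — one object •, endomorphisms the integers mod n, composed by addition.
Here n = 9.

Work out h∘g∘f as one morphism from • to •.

  0 +3≡3 +6≡0 +7≡7  (mod 9)
composite: +7

Answer: +7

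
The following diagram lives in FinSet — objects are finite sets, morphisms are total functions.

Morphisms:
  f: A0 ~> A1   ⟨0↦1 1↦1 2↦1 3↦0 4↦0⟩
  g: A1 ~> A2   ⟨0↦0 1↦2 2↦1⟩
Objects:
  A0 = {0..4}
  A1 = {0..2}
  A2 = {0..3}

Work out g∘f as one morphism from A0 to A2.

  0 f~>1 g~>2
  1 f~>1 g~>2
  2 f~>1 g~>2
  3 f~>0 g~>0
  4 f~>0 g~>0
result: ⟨0↦2 1↦2 2↦2 3↦0 4↦0⟩

Answer: ⟨0↦2 1↦2 2↦2 3↦0 4↦0⟩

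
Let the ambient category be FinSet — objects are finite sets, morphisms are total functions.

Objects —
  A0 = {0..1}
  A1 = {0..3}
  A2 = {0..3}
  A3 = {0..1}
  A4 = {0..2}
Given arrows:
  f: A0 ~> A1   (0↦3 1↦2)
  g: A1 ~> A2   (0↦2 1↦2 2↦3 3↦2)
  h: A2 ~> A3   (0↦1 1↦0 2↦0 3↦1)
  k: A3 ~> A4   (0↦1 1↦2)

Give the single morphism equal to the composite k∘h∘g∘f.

  0 f~>3 g~>2 h~>0 k~>1
  1 f~>2 g~>3 h~>1 k~>2
result: (0↦1 1↦2)

Answer: (0↦1 1↦2)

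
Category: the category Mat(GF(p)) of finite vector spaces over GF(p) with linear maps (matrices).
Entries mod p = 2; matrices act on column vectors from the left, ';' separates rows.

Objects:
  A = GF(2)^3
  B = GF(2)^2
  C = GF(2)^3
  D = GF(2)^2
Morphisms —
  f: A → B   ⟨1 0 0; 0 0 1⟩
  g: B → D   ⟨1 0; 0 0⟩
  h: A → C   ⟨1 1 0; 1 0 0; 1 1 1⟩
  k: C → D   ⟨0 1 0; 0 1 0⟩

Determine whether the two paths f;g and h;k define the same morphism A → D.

Answer: DOES NOT COMMUTE

Derivation:
Along f;g (path 1):
  e0=[1,0,0] f→[1,0] g→[1,0]
  e1=[0,1,0] f→[0,0] g→[0,0]
  e2=[0,0,1] f→[0,1] g→[0,0]
  composite₁ = ⟨1 0 0; 0 0 0⟩
Along h;k (path 2):
  e0=[1,0,0] h→[1,1,1] k→[1,1]
  e1=[0,1,0] h→[1,0,1] k→[0,0]
  e2=[0,0,1] h→[0,0,1] k→[0,0]
  composite₂ = ⟨1 0 0; 1 0 0⟩
Equal? differ; not commutative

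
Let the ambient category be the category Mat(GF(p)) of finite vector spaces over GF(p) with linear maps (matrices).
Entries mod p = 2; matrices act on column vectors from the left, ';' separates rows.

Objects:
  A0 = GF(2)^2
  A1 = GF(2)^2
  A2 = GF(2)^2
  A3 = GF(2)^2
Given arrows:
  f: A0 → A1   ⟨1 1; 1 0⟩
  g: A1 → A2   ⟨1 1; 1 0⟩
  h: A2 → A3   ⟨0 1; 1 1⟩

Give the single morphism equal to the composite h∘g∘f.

Answer: ⟨1 1; 1 0⟩

Work:
  e0=(1,0) f→(1,1) g→(0,1) h→(1,1)
  e1=(0,1) f→(1,0) g→(1,1) h→(1,0)
result: ⟨1 1; 1 0⟩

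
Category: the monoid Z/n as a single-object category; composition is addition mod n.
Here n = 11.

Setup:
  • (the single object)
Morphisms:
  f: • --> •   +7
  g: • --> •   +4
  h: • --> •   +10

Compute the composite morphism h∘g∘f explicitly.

  0 +7≡7 +4≡0 +10≡10  (mod 11)
composite: +10

Answer: +10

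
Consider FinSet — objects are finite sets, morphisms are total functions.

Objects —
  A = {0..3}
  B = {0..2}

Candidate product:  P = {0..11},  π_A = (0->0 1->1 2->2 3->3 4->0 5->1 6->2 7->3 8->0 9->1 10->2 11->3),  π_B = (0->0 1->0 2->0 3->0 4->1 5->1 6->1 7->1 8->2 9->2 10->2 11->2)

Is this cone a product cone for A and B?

|A|·|B| = 4·3 = 12;  |P| = 12
Check the pairing map k ↦ (π_A(k), π_B(k)):
  0 -> (0,0)
  1 -> (1,0)
  2 -> (2,0)
  3 -> (3,0)
  4 -> (0,1)
  5 -> (1,1)
  6 -> (2,1)
  7 -> (3,1)
  8 -> (0,2)
  9 -> (1,2)
  10 -> (2,2)
  11 -> (3,2)
distinct pairs in image: 12 / 12 needed
  → bijection onto A×B; projections well-typed.

Answer: VALID PRODUCT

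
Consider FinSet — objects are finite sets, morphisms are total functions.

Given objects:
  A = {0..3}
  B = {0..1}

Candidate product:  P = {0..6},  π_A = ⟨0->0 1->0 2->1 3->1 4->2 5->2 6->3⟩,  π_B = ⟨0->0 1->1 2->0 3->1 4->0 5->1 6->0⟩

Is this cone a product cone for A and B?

Answer: NOT A VALID PRODUCT — |P|=7 ≠ |A|·|B|=8

Trace:
|A|·|B| = 4·2 = 8;  |P| = 7
  → cardinalities differ; no bijection possible.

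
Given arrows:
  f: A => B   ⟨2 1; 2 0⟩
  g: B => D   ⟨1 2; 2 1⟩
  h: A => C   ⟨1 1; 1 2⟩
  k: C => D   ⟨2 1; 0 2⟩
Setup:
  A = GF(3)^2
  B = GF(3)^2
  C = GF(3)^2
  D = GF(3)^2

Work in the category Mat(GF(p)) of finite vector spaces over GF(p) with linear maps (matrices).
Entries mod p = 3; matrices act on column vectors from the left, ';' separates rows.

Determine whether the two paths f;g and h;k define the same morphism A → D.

1) trace f;g:
  e0=⟨1,0⟩ f=>⟨2,2⟩ g=>⟨0,0⟩
  e1=⟨0,1⟩ f=>⟨1,0⟩ g=>⟨1,2⟩
  result₁ = ⟨0 1; 0 2⟩
2) trace h;k:
  e0=⟨1,0⟩ h=>⟨1,1⟩ k=>⟨0,2⟩
  e1=⟨0,1⟩ h=>⟨1,2⟩ k=>⟨1,1⟩
  result₂ = ⟨0 1; 2 1⟩
Equal? NO — does not commute

Answer: DOES NOT COMMUTE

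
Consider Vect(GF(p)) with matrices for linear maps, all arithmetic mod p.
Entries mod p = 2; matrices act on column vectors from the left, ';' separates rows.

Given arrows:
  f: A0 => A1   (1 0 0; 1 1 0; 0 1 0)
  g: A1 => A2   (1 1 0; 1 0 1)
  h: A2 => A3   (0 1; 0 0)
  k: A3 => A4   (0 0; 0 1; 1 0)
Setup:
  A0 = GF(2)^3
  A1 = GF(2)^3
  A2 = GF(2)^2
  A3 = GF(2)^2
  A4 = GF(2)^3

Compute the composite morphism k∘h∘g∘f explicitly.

  e0=(1,0,0) f=>(1,1,0) g=>(0,1) h=>(1,0) k=>(0,0,1)
  e1=(0,1,0) f=>(0,1,1) g=>(1,1) h=>(1,0) k=>(0,0,1)
  e2=(0,0,1) f=>(0,0,0) g=>(0,0) h=>(0,0) k=>(0,0,0)
composite: (0 0 0; 0 0 0; 1 1 0)

Answer: (0 0 0; 0 0 0; 1 1 0)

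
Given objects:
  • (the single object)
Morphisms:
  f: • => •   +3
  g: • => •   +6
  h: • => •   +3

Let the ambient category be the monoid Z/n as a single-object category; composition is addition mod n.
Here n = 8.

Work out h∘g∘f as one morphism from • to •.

Answer: +4

Trace:
  0 +3≡3 +6≡1 +3≡4  (mod 8)
result: +4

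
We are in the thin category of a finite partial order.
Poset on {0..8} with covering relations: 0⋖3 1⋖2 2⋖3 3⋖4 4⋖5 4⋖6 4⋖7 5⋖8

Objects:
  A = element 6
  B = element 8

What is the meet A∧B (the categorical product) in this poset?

Answer: A∧B = 4

Derivation:
Common predecessors of 6,8: {0,1,2,3,4}
  0 ⊑ 4
  1 ⊑ 4
  2 ⊑ 4
  3 ⊑ 4
  4 ⊑ 4
glb = 4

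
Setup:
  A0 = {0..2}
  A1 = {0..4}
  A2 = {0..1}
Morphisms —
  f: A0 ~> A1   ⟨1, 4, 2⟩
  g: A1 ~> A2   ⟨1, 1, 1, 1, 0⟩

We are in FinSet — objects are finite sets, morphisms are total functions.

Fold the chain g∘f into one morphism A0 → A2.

Answer: ⟨1, 0, 1⟩

Derivation:
  0 f~>1 g~>1
  1 f~>4 g~>0
  2 f~>2 g~>1
composite: ⟨1, 0, 1⟩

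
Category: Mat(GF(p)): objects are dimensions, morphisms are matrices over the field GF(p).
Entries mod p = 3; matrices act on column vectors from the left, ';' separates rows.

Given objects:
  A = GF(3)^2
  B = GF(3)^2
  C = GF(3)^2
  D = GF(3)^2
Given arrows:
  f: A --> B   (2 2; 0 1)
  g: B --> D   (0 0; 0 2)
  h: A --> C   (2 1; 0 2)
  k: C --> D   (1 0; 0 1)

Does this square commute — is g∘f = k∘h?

1) trace f;g:
  e0=[1,0] f-->[2,0] g-->[0,0]
  e1=[0,1] f-->[2,1] g-->[0,2]
  ⟦path⟧₁ = (0 0; 0 2)
2) trace h;k:
  e0=[1,0] h-->[2,0] k-->[2,0]
  e1=[0,1] h-->[1,2] k-->[1,2]
  ⟦path⟧₂ = (2 1; 0 2)
Equal? differ; not commutative

Answer: DOES NOT COMMUTE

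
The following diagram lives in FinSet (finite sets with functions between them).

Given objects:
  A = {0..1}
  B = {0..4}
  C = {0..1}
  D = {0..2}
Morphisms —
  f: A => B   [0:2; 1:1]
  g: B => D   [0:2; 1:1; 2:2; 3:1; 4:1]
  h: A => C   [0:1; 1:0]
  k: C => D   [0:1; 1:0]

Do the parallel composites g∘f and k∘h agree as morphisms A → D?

Path 1 = f;g:
  0 f=>2 g=>2
  1 f=>1 g=>1
  composite₁ = [0:2; 1:1]
Path 2 = h;k:
  0 h=>1 k=>0
  1 h=>0 k=>1
  composite₂ = [0:0; 1:1]
Equal? NO — does not commute

Answer: DOES NOT COMMUTE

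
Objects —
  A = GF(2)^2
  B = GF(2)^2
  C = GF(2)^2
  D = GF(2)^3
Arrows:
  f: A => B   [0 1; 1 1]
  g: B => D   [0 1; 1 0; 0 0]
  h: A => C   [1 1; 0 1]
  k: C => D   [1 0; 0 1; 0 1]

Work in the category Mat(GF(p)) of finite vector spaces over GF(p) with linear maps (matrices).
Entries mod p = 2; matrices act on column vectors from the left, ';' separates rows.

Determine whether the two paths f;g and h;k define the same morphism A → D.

Answer: DOES NOT COMMUTE

Derivation:
Path 1 = f;g:
  e0=[1,0] f=>[0,1] g=>[1,0,0]
  e1=[0,1] f=>[1,1] g=>[1,1,0]
  ⟦path⟧₁ = [1 1; 0 1; 0 0]
Path 2 = h;k:
  e0=[1,0] h=>[1,0] k=>[1,0,0]
  e1=[0,1] h=>[1,1] k=>[1,1,1]
  ⟦path⟧₂ = [1 1; 0 1; 0 1]
Equal? NO — does not commute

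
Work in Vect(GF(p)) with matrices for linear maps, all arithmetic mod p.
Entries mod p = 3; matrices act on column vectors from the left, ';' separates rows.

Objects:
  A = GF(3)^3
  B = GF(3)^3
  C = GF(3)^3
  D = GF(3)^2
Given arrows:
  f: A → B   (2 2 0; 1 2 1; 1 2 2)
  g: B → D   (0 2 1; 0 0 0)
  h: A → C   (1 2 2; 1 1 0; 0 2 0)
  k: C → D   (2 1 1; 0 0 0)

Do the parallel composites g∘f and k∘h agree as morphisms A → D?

1) trace f;g:
  e0=[1,0,0] f→[2,1,1] g→[0,0]
  e1=[0,1,0] f→[2,2,2] g→[0,0]
  e2=[0,0,1] f→[0,1,2] g→[1,0]
  ⟦path⟧₁ = (0 0 1; 0 0 0)
2) trace h;k:
  e0=[1,0,0] h→[1,1,0] k→[0,0]
  e1=[0,1,0] h→[2,1,2] k→[1,0]
  e2=[0,0,1] h→[2,0,0] k→[1,0]
  ⟦path⟧₂ = (0 1 1; 0 0 0)
Equal? NO — does not commute

Answer: DOES NOT COMMUTE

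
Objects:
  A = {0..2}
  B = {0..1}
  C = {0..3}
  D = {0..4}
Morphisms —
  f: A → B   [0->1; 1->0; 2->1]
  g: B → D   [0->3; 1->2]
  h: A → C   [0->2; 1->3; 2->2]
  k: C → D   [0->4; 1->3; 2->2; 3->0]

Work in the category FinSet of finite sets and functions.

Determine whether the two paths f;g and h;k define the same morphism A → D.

Answer: DOES NOT COMMUTE

Trace:
1) trace f;g:
  0 f→1 g→2
  1 f→0 g→3
  2 f→1 g→2
  ⟦path⟧₁ = [0->2; 1->3; 2->2]
2) trace h;k:
  0 h→2 k→2
  1 h→3 k→0
  2 h→2 k→2
  ⟦path⟧₂ = [0->2; 1->0; 2->2]
Equal? NO — does not commute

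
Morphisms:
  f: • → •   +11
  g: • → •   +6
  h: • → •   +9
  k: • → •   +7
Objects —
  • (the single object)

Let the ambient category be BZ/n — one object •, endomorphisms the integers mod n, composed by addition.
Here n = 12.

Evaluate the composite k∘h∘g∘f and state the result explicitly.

  0 +11≡11 +6≡5 +9≡2 +7≡9  (mod 12)
composite: +9

Answer: +9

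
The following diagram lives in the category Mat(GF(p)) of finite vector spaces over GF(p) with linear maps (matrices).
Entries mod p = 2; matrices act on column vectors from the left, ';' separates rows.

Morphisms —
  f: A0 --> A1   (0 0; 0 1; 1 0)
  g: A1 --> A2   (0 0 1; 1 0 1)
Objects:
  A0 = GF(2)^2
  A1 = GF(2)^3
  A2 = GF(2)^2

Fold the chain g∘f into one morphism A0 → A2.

Answer: (1 0; 1 0)

Derivation:
  e0=[1,0] f-->[0,0,1] g-->[1,1]
  e1=[0,1] f-->[0,1,0] g-->[0,0]
composite: (1 0; 1 0)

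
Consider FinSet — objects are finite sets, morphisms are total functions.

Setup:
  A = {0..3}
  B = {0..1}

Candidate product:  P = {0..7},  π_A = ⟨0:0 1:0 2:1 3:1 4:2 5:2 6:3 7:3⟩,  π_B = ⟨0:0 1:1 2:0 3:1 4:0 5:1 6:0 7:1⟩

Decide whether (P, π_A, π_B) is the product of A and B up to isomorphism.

|A|·|B| = 4·2 = 8;  |P| = 8
Check the pairing map k ↦ (π_A(k), π_B(k)):
  0 : (0,0)
  1 : (0,1)
  2 : (1,0)
  3 : (1,1)
  4 : (2,0)
  5 : (2,1)
  6 : (3,0)
  7 : (3,1)
distinct pairs in image: 8 / 8 needed
  → bijection onto A×B; projections well-typed.

Answer: VALID PRODUCT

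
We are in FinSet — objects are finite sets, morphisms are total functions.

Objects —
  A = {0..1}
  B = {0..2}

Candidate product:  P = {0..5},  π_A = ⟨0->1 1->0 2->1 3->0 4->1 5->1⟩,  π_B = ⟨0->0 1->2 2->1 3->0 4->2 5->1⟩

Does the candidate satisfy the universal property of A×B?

Answer: NOT A VALID PRODUCT — duplicate pair at indices 5,2

Derivation:
|A|·|B| = 2·3 = 6;  |P| = 6
Check the pairing map k ↦ (π_A(k), π_B(k)):
  0 -> (1,0)
  1 -> (0,2)
  2 -> (1,1)
  3 -> (0,0)
  4 -> (1,2)
  5 -> (1,1)  ✗ repeats pair of k=2
distinct pairs in image: 5 / 6 needed
  → (1,1) hit at k=2 and k=5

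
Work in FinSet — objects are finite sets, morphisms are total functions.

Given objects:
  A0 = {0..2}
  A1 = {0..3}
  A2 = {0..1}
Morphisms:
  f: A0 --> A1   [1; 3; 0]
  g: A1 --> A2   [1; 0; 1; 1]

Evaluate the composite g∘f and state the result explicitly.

  0 f-->1 g-->0
  1 f-->3 g-->1
  2 f-->0 g-->1
composite: [0; 1; 1]

Answer: [0; 1; 1]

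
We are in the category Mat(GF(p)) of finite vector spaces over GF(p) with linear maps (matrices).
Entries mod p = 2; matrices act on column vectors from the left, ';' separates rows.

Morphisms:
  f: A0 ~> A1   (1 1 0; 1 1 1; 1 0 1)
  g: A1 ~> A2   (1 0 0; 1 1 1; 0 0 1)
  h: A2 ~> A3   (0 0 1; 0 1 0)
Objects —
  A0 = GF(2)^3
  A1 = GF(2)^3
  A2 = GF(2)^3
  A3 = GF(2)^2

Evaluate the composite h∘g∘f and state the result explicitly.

  e0=(1,0,0) f~>(1,1,1) g~>(1,1,1) h~>(1,1)
  e1=(0,1,0) f~>(1,1,0) g~>(1,0,0) h~>(0,0)
  e2=(0,0,1) f~>(0,1,1) g~>(0,0,1) h~>(1,0)
⟦path⟧: (1 0 1; 1 0 0)

Answer: (1 0 1; 1 0 0)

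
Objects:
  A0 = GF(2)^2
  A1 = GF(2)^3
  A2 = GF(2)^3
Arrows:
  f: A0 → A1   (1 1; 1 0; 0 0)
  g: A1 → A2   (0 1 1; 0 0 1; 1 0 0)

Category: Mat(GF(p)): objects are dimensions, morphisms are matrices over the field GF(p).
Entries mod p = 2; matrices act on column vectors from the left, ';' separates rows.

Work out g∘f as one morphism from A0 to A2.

  e0=(1,0) f→(1,1,0) g→(1,0,1)
  e1=(0,1) f→(1,0,0) g→(0,0,1)
result: (1 0; 0 0; 1 1)

Answer: (1 0; 0 0; 1 1)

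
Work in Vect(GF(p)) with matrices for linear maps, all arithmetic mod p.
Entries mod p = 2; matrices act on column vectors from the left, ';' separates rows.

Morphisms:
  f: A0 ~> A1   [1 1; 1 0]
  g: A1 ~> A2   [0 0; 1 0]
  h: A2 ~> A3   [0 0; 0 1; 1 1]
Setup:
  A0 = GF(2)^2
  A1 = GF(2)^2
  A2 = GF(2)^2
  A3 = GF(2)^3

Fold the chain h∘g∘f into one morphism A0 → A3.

Answer: [0 0; 1 1; 1 1]

Trace:
  e0=(1,0) f~>(1,1) g~>(0,1) h~>(0,1,1)
  e1=(0,1) f~>(1,0) g~>(0,1) h~>(0,1,1)
⟦path⟧: [0 0; 1 1; 1 1]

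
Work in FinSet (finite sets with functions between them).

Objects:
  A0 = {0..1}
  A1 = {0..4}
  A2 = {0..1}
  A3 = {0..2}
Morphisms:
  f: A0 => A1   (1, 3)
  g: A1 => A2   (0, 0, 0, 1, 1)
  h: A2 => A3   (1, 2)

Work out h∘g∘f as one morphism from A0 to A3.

  0 f=>1 g=>0 h=>1
  1 f=>3 g=>1 h=>2
result: (1, 2)

Answer: (1, 2)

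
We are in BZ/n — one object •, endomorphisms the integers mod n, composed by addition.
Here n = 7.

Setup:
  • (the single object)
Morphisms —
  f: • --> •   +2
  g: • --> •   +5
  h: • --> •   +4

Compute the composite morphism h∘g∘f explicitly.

Answer: +4

Work:
  0 +2≡2 +5≡0 +4≡4  (mod 7)
composite: +4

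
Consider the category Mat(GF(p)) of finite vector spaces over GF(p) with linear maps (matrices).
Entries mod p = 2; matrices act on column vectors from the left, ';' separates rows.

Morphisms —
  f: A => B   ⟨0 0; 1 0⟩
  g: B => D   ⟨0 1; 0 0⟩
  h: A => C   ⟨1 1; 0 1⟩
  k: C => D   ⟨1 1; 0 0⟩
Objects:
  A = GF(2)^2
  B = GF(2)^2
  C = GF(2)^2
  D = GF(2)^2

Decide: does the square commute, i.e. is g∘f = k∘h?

Path 1 = f;g:
  e0=(1,0) f=>(0,1) g=>(1,0)
  e1=(0,1) f=>(0,0) g=>(0,0)
  result₁ = ⟨1 0; 0 0⟩
Path 2 = h;k:
  e0=(1,0) h=>(1,0) k=>(1,0)
  e1=(0,1) h=>(1,1) k=>(0,0)
  result₂ = ⟨1 0; 0 0⟩
Equal? same morphism ✓

Answer: COMMUTES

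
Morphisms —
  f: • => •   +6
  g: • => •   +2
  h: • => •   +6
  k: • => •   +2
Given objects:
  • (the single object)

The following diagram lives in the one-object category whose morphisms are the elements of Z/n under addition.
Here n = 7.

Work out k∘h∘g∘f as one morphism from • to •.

  0 +6≡6 +2≡1 +6≡0 +2≡2  (mod 7)
composite: +2

Answer: +2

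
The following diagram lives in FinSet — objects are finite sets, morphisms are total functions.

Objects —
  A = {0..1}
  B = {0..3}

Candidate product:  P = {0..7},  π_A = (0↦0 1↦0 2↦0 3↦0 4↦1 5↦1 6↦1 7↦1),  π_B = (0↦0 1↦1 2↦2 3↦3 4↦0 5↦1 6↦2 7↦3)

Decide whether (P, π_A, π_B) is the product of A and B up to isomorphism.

Answer: VALID PRODUCT

Work:
|A|·|B| = 2·4 = 8;  |P| = 8
Check the pairing map k ↦ (π_A(k), π_B(k)):
  0 ↦ (0,0)
  1 ↦ (0,1)
  2 ↦ (0,2)
  3 ↦ (0,3)
  4 ↦ (1,0)
  5 ↦ (1,1)
  6 ↦ (1,2)
  7 ↦ (1,3)
distinct pairs in image: 8 / 8 needed
  → bijection onto A×B; projections well-typed.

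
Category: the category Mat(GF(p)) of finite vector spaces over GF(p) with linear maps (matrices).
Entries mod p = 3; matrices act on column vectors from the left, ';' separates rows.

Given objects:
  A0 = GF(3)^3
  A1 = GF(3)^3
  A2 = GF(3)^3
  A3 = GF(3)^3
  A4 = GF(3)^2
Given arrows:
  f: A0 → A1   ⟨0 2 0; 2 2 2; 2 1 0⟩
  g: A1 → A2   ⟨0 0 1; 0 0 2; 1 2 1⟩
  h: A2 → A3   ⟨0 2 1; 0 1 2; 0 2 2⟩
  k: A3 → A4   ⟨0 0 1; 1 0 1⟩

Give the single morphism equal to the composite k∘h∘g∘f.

  e0=(1,0,0) f→(0,2,2) g→(2,1,0) h→(2,1,2) k→(2,1)
  e1=(0,1,0) f→(2,2,1) g→(1,2,1) h→(2,1,0) k→(0,2)
  e2=(0,0,1) f→(0,2,0) g→(0,0,1) h→(1,2,2) k→(2,0)
composite: ⟨2 0 2; 1 2 0⟩

Answer: ⟨2 0 2; 1 2 0⟩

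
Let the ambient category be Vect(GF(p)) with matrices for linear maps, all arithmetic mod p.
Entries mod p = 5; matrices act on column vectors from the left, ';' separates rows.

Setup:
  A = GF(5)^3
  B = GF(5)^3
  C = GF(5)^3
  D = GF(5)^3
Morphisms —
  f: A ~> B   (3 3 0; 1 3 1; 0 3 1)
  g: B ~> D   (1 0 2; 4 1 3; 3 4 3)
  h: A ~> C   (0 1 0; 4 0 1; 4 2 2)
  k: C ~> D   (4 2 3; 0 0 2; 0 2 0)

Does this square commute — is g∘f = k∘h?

Path 1 = f;g:
  e0=⟨1,0,0⟩ f~>⟨3,1,0⟩ g~>⟨3,3,3⟩
  e1=⟨0,1,0⟩ f~>⟨3,3,3⟩ g~>⟨4,4,0⟩
  e2=⟨0,0,1⟩ f~>⟨0,1,1⟩ g~>⟨2,4,2⟩
  result₁ = (3 4 2; 3 4 4; 3 0 2)
Path 2 = h;k:
  e0=⟨1,0,0⟩ h~>⟨0,4,4⟩ k~>⟨0,3,3⟩
  e1=⟨0,1,0⟩ h~>⟨1,0,2⟩ k~>⟨0,4,0⟩
  e2=⟨0,0,1⟩ h~>⟨0,1,2⟩ k~>⟨3,4,2⟩
  result₂ = (0 0 3; 3 4 4; 3 0 2)
Equal? differ; not commutative

Answer: DOES NOT COMMUTE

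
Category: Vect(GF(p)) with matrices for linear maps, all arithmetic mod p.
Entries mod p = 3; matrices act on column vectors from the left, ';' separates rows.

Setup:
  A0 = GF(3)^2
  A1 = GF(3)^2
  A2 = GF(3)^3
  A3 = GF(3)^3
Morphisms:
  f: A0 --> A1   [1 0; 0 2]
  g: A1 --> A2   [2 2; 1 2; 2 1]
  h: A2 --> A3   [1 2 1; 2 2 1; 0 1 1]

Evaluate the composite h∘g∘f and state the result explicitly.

  e0=(1,0) f-->(1,0) g-->(2,1,2) h-->(0,2,0)
  e1=(0,1) f-->(0,2) g-->(1,1,2) h-->(2,0,0)
⟦path⟧: [0 2; 2 0; 0 0]

Answer: [0 2; 2 0; 0 0]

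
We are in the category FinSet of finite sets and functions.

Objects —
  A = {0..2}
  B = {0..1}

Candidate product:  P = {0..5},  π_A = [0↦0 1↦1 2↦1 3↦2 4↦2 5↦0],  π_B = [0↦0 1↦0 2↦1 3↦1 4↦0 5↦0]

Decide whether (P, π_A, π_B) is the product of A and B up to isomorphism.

Answer: NOT A VALID PRODUCT — duplicate pair at indices 0,5

Trace:
|A|·|B| = 3·2 = 6;  |P| = 6
Check the pairing map k ↦ (π_A(k), π_B(k)):
  0 ↦ (0,0)
  1 ↦ (1,0)
  2 ↦ (1,1)
  3 ↦ (2,1)
  4 ↦ (2,0)
  5 ↦ (0,0)  ✗ repeats pair of k=0
distinct pairs in image: 5 / 6 needed
  → (0,0) hit at k=0 and k=5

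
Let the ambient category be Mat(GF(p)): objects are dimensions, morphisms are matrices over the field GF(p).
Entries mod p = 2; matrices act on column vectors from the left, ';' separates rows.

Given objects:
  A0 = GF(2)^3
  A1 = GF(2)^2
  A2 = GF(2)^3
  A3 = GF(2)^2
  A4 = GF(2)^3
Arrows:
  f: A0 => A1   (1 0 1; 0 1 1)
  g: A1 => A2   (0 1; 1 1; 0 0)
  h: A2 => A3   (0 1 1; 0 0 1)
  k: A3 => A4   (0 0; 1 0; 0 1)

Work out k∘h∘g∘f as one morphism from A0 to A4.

Answer: (0 0 0; 1 1 0; 0 0 0)

Trace:
  e0=⟨1,0,0⟩ f=>⟨1,0⟩ g=>⟨0,1,0⟩ h=>⟨1,0⟩ k=>⟨0,1,0⟩
  e1=⟨0,1,0⟩ f=>⟨0,1⟩ g=>⟨1,1,0⟩ h=>⟨1,0⟩ k=>⟨0,1,0⟩
  e2=⟨0,0,1⟩ f=>⟨1,1⟩ g=>⟨1,0,0⟩ h=>⟨0,0⟩ k=>⟨0,0,0⟩
result: (0 0 0; 1 1 0; 0 0 0)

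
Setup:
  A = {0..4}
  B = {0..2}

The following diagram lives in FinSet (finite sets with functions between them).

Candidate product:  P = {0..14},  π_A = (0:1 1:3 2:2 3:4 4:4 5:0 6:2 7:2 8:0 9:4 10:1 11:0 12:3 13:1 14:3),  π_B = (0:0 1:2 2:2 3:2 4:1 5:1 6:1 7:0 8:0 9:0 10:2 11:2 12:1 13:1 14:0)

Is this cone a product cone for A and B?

Answer: VALID PRODUCT

Work:
|A|·|B| = 5·3 = 15;  |P| = 15
Check the pairing map k ↦ (π_A(k), π_B(k)):
  0 : (1,0)
  1 : (3,2)
  2 : (2,2)
  3 : (4,2)
  4 : (4,1)
  5 : (0,1)
  6 : (2,1)
  7 : (2,0)
  8 : (0,0)
  9 : (4,0)
  10 : (1,2)
  11 : (0,2)
  12 : (3,1)
  13 : (1,1)
  14 : (3,0)
distinct pairs in image: 15 / 15 needed
  → bijection onto A×B; projections well-typed.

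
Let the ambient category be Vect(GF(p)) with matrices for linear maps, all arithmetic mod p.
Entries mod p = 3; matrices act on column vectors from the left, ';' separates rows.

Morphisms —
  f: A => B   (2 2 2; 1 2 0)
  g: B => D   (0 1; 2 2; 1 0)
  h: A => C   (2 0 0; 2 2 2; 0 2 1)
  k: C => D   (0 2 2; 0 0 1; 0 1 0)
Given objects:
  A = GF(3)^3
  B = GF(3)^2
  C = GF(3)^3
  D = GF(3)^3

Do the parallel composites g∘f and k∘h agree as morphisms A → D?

Answer: COMMUTES

Derivation:
1) trace f;g:
  e0=[1,0,0] f=>[2,1] g=>[1,0,2]
  e1=[0,1,0] f=>[2,2] g=>[2,2,2]
  e2=[0,0,1] f=>[2,0] g=>[0,1,2]
  result₁ = (1 2 0; 0 2 1; 2 2 2)
2) trace h;k:
  e0=[1,0,0] h=>[2,2,0] k=>[1,0,2]
  e1=[0,1,0] h=>[0,2,2] k=>[2,2,2]
  e2=[0,0,1] h=>[0,2,1] k=>[0,1,2]
  result₂ = (1 2 0; 0 2 1; 2 2 2)
Equal? same morphism ✓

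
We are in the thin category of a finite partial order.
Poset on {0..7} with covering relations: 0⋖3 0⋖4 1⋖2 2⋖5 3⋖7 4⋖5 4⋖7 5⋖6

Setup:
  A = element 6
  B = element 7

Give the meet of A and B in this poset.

Lower bounds of A=6 and B=7: {0,4}
  0 ≤ 4
  4 ≤ 4
glb = 4

Answer: A∧B = 4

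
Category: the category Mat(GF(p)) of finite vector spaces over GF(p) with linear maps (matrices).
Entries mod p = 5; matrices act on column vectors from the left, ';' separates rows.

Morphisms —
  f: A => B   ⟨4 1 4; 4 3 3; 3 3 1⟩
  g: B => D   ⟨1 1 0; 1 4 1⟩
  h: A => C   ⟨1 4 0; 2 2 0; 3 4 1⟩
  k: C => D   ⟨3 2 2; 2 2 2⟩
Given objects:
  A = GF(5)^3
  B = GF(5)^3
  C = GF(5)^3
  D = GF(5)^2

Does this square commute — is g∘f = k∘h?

Path 1 = f;g:
  e0=⟨1,0,0⟩ f=>⟨4,4,3⟩ g=>⟨3,3⟩
  e1=⟨0,1,0⟩ f=>⟨1,3,3⟩ g=>⟨4,1⟩
  e2=⟨0,0,1⟩ f=>⟨4,3,1⟩ g=>⟨2,2⟩
  result₁ = ⟨3 4 2; 3 1 2⟩
Path 2 = h;k:
  e0=⟨1,0,0⟩ h=>⟨1,2,3⟩ k=>⟨3,2⟩
  e1=⟨0,1,0⟩ h=>⟨4,2,4⟩ k=>⟨4,0⟩
  e2=⟨0,0,1⟩ h=>⟨0,0,1⟩ k=>⟨2,2⟩
  result₂ = ⟨3 4 2; 2 0 2⟩
Equal? NO — does not commute

Answer: DOES NOT COMMUTE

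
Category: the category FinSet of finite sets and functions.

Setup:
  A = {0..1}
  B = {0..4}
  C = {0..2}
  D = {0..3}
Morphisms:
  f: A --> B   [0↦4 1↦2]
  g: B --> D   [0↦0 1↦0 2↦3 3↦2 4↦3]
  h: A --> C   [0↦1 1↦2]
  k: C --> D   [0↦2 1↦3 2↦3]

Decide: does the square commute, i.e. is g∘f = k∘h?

Answer: COMMUTES

Work:
1) trace f;g:
  0 f-->4 g-->3
  1 f-->2 g-->3
  ⟦path⟧₁ = [0↦3 1↦3]
2) trace h;k:
  0 h-->1 k-->3
  1 h-->2 k-->3
  ⟦path⟧₂ = [0↦3 1↦3]
Equal? equal; square commutes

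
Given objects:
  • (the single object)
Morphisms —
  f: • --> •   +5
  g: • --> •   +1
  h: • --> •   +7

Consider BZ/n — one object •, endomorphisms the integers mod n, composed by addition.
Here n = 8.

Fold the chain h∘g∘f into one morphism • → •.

Answer: +5

Trace:
  0 +5≡5 +1≡6 +7≡5  (mod 8)
composite: +5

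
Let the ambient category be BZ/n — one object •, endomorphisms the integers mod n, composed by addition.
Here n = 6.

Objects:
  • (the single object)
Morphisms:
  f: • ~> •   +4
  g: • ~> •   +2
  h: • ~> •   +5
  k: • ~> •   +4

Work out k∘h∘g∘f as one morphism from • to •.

  0 +4≡4 +2≡0 +5≡5 +4≡3  (mod 6)
⟦path⟧: +3

Answer: +3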